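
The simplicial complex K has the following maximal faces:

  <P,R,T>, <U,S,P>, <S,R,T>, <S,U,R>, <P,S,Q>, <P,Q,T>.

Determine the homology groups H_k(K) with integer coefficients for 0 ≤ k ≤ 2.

H_0 = Z,  H_1 = Z,  H_2 = 0.

K has 6 vertices, 12 edges, 6 triangles.
rank ∂_0 = 0, rank ∂_1 = 5 ⇒ b_0 = 6 − 0 − 5 = 1; all invariant factors of ∂_1 are 1 so no torsion. So H_0 ≅ Z.
rank ∂_1 = 5, rank ∂_2 = 6 ⇒ b_1 = 12 − 5 − 6 = 1; all invariant factors of ∂_2 are 1 so no torsion. So H_1 ≅ Z.
rank ∂_2 = 6, rank ∂_3 = 0 ⇒ b_2 = 6 − 6 − 0 = 0. So H_2 ≅ 0.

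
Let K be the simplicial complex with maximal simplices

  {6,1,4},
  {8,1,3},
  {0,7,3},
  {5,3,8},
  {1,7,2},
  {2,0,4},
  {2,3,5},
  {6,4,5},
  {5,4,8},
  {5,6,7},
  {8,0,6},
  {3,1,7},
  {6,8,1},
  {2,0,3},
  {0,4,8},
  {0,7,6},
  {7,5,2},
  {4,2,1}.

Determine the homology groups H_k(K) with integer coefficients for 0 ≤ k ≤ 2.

H_0 ≅ Z,  H_1 ≅ Z ⊕ Z/2Z,  H_2 = 0.

Take the total order 0 < 1 < 2 < 3 < 4 < 5 < 6 < 7 < 8 on the vertex set. Then K (dimension 2) consists of the simplices:

  0-simplices (9): [0], [1], [2], [3], [4], [5], [6], [7], [8]
  1-simplices (27): (27 of them)
  2-simplices (18): [0,2,3], [0,2,4], [0,3,7], [0,4,8], [0,6,7], [0,6,8], [1,2,4], [1,2,7], [1,3,7], [1,3,8], [1,4,6], [1,6,8], [2,3,5], [2,5,7], [3,5,8], [4,5,6], [4,5,8], [5,6,7]

so the chain groups are C_0 ≅ Z^9, C_1 ≅ Z^27, C_2 ≅ Z^18.

Boundary ∂_1: C_1 → C_0 sends each edge [p,q] (with p < q) to q − p. For instance
  ∂[0,7] = [7] − [0].
The resulting 9×27 matrix has rank 8, and its Smith normal form has invariant factors (1,1,1,1,1,1,1,1).

Boundary ∂_2: C_2 → C_1 acts by ∂[p,q,r] = [q,r] − [p,r] + [p,q]. For instance
  ∂[0,4,8] = [4,8] − [0,8] + [0,4],
  ∂[2,3,5] = [3,5] − [2,5] + [2,3].
The 27×18 boundary matrix has rank 18 and Smith normal form diag(1,1,1,1,1,1,1,1,1,1,1,1,1,1,1,1,1,2).

From H_k ≅ ker(∂_k) / im(∂_{k+1}) we obtain:

  H_0: rank C_0 − rank ∂_1 = 9 − 8 = 1, and the invariant factors of ∂_1 are all 1, so H_0 ≅ Z.
  H_1: rank ker ∂_1 − rank ∂_2 = (27 − 8) − 18 = 1, and ∂_2 has invariant factor 2 > 1, so H_1 ≅ Z ⊕ Z/2Z.
  H_2: rank ker ∂_2 − rank ∂_3 = (18 − 18) − 0 = 0, and there is no ∂_3, so H_2 ≅ 0.

As a check, the Euler characteristic is 9 − 27 + 18 = 0, which agrees with 1 − 1 + 0 = 0.
(K is a triangulation of the Klein bottle.)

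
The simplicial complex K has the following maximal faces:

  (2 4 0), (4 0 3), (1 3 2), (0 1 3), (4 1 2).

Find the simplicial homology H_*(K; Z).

Fix the vertex order 0 < 1 < 2 < 3 < 4 and write every simplex with vertices in increasing order. Then dim K = 2 and the simplices of K are:

  0-simplices (5): [0], [1], [2], [3], [4]
  1-simplices (10): [0,1], [0,2], [0,3], [0,4], [1,2], [1,3], [1,4], [2,3], [2,4], [3,4]
  2-simplices (5): [0,1,3], [0,2,4], [0,3,4], [1,2,3], [1,2,4]

Hence C_0 ≅ Z^5, C_1 ≅ Z^10, C_2 ≅ Z^5.

Boundary ∂_1: C_1 → C_0 sends each edge [p,q] (with p < q) to q − p.
The resulting 5×10 matrix has rank 4, and its Smith normal form has invariant factors (1,1,1,1).

Boundary ∂_2: C_2 → C_1 acts by ∂[p,q,r] = [q,r] − [p,r] + [p,q]. For instance
  ∂[0,2,4] = [2,4] − [0,4] + [0,2],
  ∂[0,1,3] = [1,3] − [0,3] + [0,1].
As a 10×5 matrix over Z this has rank 5, with invariant factors (1,1,1,1,1).

From H_k ≅ ker(∂_k) / im(∂_{k+1}) we obtain:

  H_0: rank C_0 − rank ∂_1 = 5 − 4 = 1, and the invariant factors of ∂_1 are all 1, so H_0 = Z.
  H_1: rank ker ∂_1 − rank ∂_2 = (10 − 4) − 5 = 1, and the invariant factors of ∂_2 are all 1, so H_1 = Z.
  H_2: rank ker ∂_2 − rank ∂_3 = (5 − 5) − 0 = 0, and there is no ∂_3, so H_2 = 0.

H_0 = Z,  H_1 = Z,  H_2 = 0.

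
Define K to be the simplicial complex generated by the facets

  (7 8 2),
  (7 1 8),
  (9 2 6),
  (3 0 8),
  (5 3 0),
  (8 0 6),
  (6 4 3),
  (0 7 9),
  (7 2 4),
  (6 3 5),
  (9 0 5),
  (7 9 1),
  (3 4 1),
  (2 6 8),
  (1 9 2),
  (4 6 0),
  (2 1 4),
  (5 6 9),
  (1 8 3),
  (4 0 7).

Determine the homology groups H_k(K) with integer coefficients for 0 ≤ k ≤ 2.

Fix the vertex order 0 < 1 < 2 < 3 < 4 < 5 < 6 < 7 < 8 < 9 and write every simplex with vertices in increasing order. Then dim K = 2 and the simplices of K are:

  0-simplices (10): [0], [1], [2], [3], [4], [5], [6], [7], [8], [9]
  1-simplices (30): (30 of them)
  2-simplices (20): (20 of them)

so the chain groups are C_0 ≅ Z^10, C_1 ≅ Z^30, C_2 ≅ Z^20.

Boundary ∂_1: C_1 → C_0 sends each edge [p,q] (with p < q) to q − p. For instance
  ∂[6,9] = [9] − [6].
This gives a 10×30 integer matrix of rank 9; reducing to Smith normal form yields diagonal entries (1,1,1,1,1,1,1,1,1).

Boundary ∂_2: C_2 → C_1 sends each 2-simplex [p,q,r] to [q,r] − [p,r] + [p,q]. For instance
  ∂[5,6,9] = [6,9] − [5,9] + [5,6],
  ∂[2,6,8] = [6,8] − [2,8] + [2,6].
The 30×20 boundary matrix has rank 20 and Smith normal form diag(1,1,1,1,1,1,1,1,1,1,1,1,1,1,1,1,1,1,1,2).

Now H_k = ker ∂_k / im ∂_{k+1}, so:

  H_0: rank C_0 − rank ∂_1 = 10 − 9 = 1, and the invariant factors of ∂_1 are all 1, so H_0 = Z.
  H_1: rank ker ∂_1 − rank ∂_2 = (30 − 9) − 20 = 1, and ∂_2 has invariant factor 2 > 1, so H_1 = Z ⊕ Z/2.
  H_2: rank ker ∂_2 − rank ∂_3 = (20 − 20) − 0 = 0, and there is no ∂_3, so H_2 = 0.

H_0 ≅ Z,  H_1 ≅ Z ⊕ Z/2,  H_2 = 0.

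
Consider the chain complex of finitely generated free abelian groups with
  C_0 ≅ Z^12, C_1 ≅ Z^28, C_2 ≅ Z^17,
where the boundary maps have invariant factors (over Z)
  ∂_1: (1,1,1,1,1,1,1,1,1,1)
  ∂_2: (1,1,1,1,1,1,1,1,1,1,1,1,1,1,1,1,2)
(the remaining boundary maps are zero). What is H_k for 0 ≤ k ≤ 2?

H_0: b_0 = 12 − 0 − 10 = 2; torsion from ∂_1 factors > 1: none. So H_0 ≅ Z^2.
H_1: b_1 = 28 − 10 − 17 = 1; torsion from ∂_2 factors > 1: [2]. So H_1 ≅ Z ⊕ Z_2.
H_2: b_2 = 17 − 17 − 0 = 0; torsion from ∂_3 factors > 1: none. So H_2 ≅ 0.

H_0 ≅ Z^2,  H_1 ≅ Z ⊕ Z_2,  H_2 = 0.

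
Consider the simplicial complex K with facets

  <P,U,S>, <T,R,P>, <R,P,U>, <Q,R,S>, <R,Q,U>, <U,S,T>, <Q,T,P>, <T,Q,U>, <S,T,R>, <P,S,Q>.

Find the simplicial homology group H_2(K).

H_2 ≅ 0.

K has 6 vertices, 15 edges, 10 triangles.
rank ∂_2 = 10, rank ∂_3 = 0 ⇒ b_2 = 10 − 10 − 0 = 0. So H_2 ≅ 0.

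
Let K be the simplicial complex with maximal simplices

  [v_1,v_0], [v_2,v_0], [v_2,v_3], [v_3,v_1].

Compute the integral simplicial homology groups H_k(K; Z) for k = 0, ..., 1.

H_0 ≅ Z,  H_1 ≅ Z.

Take the total order v_0 < v_1 < v_2 < v_3 on the vertex set. Then K (dimension 1) consists of the simplices:

  0-simplices (4): [v_0], [v_1], [v_2], [v_3]
  1-simplices (4): [v_0,v_1], [v_0,v_2], [v_1,v_3], [v_2,v_3]

so the chain groups are C_0 ≅ Z^4, C_1 ≅ Z^4.

∂_1: C_1 → C_0 sends each edge [p,q] (with p < q) to q − p.
The resulting 4×4 matrix has rank 3, and its Smith normal form has invariant factors (1,1,1).

From H_k ≅ ker(∂_k) / im(∂_{k+1}) we obtain:

  H_0: rank C_0 − rank ∂_1 = 4 − 3 = 1, and the invariant factors of ∂_1 are all 1, so H_0 ≅ Z.
  H_1: rank ker ∂_1 − rank ∂_2 = (4 − 3) − 0 = 1, and there is no ∂_2, so H_1 ≅ Z.

As a check, the Euler characteristic is 4 − 4 = 0, which agrees with 1 − 1 = 0.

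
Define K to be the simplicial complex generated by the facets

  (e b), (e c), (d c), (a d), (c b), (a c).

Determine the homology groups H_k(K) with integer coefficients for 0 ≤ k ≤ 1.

H_0 = Z,  H_1 = Z^2.

Order the vertices as a < b < c < d < e. Listing each simplex with vertices in this order, K has dimension 1 with simplices:

  0-simplices (5): a, b, c, d, e
  1-simplices (6): ac, ad, bc, be, cd, ce

giving chain groups C_0 ≅ Z^5, C_1 ≅ Z^6.

Boundary ∂_1: C_1 → C_0 is given by ∂[p,q] = [q] − [p]. For instance
  ∂ce = e − c.
This gives a 5×6 integer matrix of rank 4; reducing to Smith normal form yields diagonal entries (1,1,1,1).

Now H_k = ker ∂_k / im ∂_{k+1}, so:

  H_0: rank C_0 − rank ∂_1 = 5 − 4 = 1, and the invariant factors of ∂_1 are all 1, so H_0 = Z.
  H_1: rank ker ∂_1 − rank ∂_2 = (6 − 4) − 0 = 2, and there is no ∂_2, so H_1 = Z^2.

As a check, the Euler characteristic is 5 − 6 = -1, which agrees with 1 − 2 = -1.
(K is a triangulation of a wedge of 2 circles.)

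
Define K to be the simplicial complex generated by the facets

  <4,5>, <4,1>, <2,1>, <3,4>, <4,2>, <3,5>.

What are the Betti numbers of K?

b_0 = 1, b_1 = 2.

Fix the vertex order 1 < 2 < 3 < 4 < 5 and write every simplex with vertices in increasing order. Then dim K = 1 and the simplices of K are:

  0-simplices (5): [1], [2], [3], [4], [5]
  1-simplices (6): [1,2], [1,4], [2,4], [3,4], [3,5], [4,5]

giving chain groups C_0 ≅ Z^5, C_1 ≅ Z^6.

∂_1: C_1 → C_0 maps an edge to its endpoints' difference, ∂[p,q] = q − p. For instance
  ∂[1,2] = [2] − [1].
The 5×6 boundary matrix has rank 4 and Smith normal form diag(1,1,1,1).

Now H_k = ker ∂_k / im ∂_{k+1}, so:

  H_0: rank C_0 − rank ∂_1 = 5 − 4 = 1, and the invariant factors of ∂_1 are all 1, so H_0 ≅ Z.
  H_1: rank ker ∂_1 − rank ∂_2 = (6 − 4) − 0 = 2, and there is no ∂_2, so H_1 ≅ Z^2.

Hence the Betti numbers are b_0 = 1, b_1 = 2.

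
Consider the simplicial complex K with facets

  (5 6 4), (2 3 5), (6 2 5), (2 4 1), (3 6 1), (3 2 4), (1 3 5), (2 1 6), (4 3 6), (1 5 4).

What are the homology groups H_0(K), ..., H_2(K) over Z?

Order the vertices as 1 < 2 < 3 < 4 < 5 < 6. Listing each simplex with vertices in this order, K has dimension 2 with simplices:

  0-simplices (6): [1], [2], [3], [4], [5], [6]
  1-simplices (15): [1,2], [1,3], [1,4], [1,5], [1,6], [2,3], [2,4], [2,5], [2,6], [3,4], [3,5], [3,6], [4,5], [4,6], [5,6]
  2-simplices (10): [1,2,4], [1,2,6], [1,3,5], [1,3,6], [1,4,5], [2,3,4], [2,3,5], [2,5,6], [3,4,6], [4,5,6]

so the chain groups are C_0 ≅ Z^6, C_1 ≅ Z^15, C_2 ≅ Z^10.

Boundary ∂_1: C_1 → C_0 maps an edge to its endpoints' difference, ∂[p,q] = q − p.
The 6×15 boundary matrix has rank 5 and Smith normal form diag(1,1,1,1,1).

∂_2: C_2 → C_1 maps a triangle to the signed sum of its edges. For instance
  ∂[2,5,6] = [5,6] − [2,6] + [2,5],
  ∂[2,3,5] = [3,5] − [2,5] + [2,3].
The resulting 15×10 matrix has rank 10, and its Smith normal form has invariant factors (1,1,1,1,1,1,1,1,1,2).

From H_k ≅ ker(∂_k) / im(∂_{k+1}) we obtain:

  H_0: rank C_0 − rank ∂_1 = 6 − 5 = 1, and the invariant factors of ∂_1 are all 1, so H_0 ≅ Z.
  H_1: rank ker ∂_1 − rank ∂_2 = (15 − 5) − 10 = 0, and ∂_2 has invariant factor 2 > 1, so H_1 ≅ Z/2Z.
  H_2: rank ker ∂_2 − rank ∂_3 = (10 − 10) − 0 = 0, and there is no ∂_3, so H_2 ≅ 0.

As a check, the Euler characteristic is 6 − 15 + 10 = 1, which agrees with 1 − 0 + 0 = 1.
(K is a triangulation of the real projective plane RP^2.)

H_0 ≅ Z,  H_1 ≅ Z/2Z,  H_2 = 0.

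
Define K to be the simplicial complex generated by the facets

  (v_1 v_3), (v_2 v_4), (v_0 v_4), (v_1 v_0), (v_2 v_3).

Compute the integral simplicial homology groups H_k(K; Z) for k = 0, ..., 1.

Order the vertices as v_0 < v_1 < v_2 < v_3 < v_4. Listing each simplex with vertices in this order, K has dimension 1 with simplices:

  0-simplices (5): [v_0], [v_1], [v_2], [v_3], [v_4]
  1-simplices (5): [v_0,v_1], [v_0,v_4], [v_1,v_3], [v_2,v_3], [v_2,v_4]

Hence C_0 ≅ Z^5, C_1 ≅ Z^5.

Boundary ∂_1: C_1 → C_0 maps an edge to its endpoints' difference, ∂[p,q] = q − p.
This gives a 5×5 integer matrix of rank 4; reducing to Smith normal form yields diagonal entries (1,1,1,1).

Now H_k = ker ∂_k / im ∂_{k+1}, so:

  H_0: rank C_0 − rank ∂_1 = 5 − 4 = 1, and the invariant factors of ∂_1 are all 1, so H_0 = Z.
  H_1: rank ker ∂_1 − rank ∂_2 = (5 − 4) − 0 = 1, and there is no ∂_2, so H_1 = Z.

H_0 = Z,  H_1 = Z.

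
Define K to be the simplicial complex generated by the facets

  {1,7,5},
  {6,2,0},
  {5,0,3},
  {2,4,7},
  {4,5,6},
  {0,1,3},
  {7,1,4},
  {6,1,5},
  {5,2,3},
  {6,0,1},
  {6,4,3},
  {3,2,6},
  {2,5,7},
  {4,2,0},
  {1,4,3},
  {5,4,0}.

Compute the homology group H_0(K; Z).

K has 8 vertices, 24 edges, 16 triangles.
rank ∂_0 = 0, rank ∂_1 = 7 ⇒ b_0 = 8 − 0 − 7 = 1; all invariant factors of ∂_1 are 1 so no torsion. So H_0 ≅ Z.

H_0 = Z.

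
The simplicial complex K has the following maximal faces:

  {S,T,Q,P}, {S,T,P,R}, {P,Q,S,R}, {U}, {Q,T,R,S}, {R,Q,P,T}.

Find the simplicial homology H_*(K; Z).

K has 6 vertices, 10 edges, 10 triangles, 5 3-simplices.
rank ∂_0 = 0, rank ∂_1 = 4 ⇒ b_0 = 6 − 0 − 4 = 2; all invariant factors of ∂_1 are 1 so no torsion. So H_0 = Z^2.
rank ∂_1 = 4, rank ∂_2 = 6 ⇒ b_1 = 10 − 4 − 6 = 0; all invariant factors of ∂_2 are 1 so no torsion. So H_1 = 0.
rank ∂_2 = 6, rank ∂_3 = 4 ⇒ b_2 = 10 − 6 − 4 = 0; all invariant factors of ∂_3 are 1 so no torsion. So H_2 = 0.
rank ∂_3 = 4, rank ∂_4 = 0 ⇒ b_3 = 5 − 4 − 0 = 1. So H_3 = Z.

H_0 ≅ Z^2,  H_1 = 0,  H_2 = 0,  H_3 ≅ Z.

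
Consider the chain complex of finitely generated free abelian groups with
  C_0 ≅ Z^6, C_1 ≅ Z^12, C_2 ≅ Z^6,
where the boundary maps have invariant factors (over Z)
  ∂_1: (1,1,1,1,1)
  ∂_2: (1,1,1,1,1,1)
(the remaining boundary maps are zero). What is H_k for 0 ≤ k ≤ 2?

H_0: b_0 = 6 − 0 − 5 = 1; torsion from ∂_1 factors > 1: none. So H_0 ≅ Z.
H_1: b_1 = 12 − 5 − 6 = 1; torsion from ∂_2 factors > 1: none. So H_1 ≅ Z.
H_2: b_2 = 6 − 6 − 0 = 0; torsion from ∂_3 factors > 1: none. So H_2 ≅ 0.

H_0 ≅ Z,  H_1 ≅ Z,  H_2 = 0.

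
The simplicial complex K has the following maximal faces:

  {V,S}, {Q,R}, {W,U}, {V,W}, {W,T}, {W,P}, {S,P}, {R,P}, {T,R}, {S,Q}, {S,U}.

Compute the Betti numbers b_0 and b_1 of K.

We work with the vertex ordering P < Q < R < S < T < U < V < W. The simplices of K, each written with vertices in increasing order, are:

  0-simplices (8): P, Q, R, S, T, U, V, W
  1-simplices (11): PR, PS, PW, QR, QS, RT, SU, SV, TW, UW, VW

Hence C_0 ≅ Z^8, C_1 ≅ Z^11.

∂_1: C_1 → C_0 is given by ∂[p,q] = [q] − [p]. For instance
  ∂UW = W − U.
The resulting 8×11 matrix has rank 7, and its Smith normal form has invariant factors (1,1,1,1,1,1,1).

Reading off H_k = ker ∂_k / im ∂_{k+1}:

  H_0: rank C_0 − rank ∂_1 = 8 − 7 = 1, and the invariant factors of ∂_1 are all 1, so H_0 ≅ Z.
  H_1: rank ker ∂_1 − rank ∂_2 = (11 − 7) − 0 = 4, and there is no ∂_2, so H_1 ≅ Z^4.

As a check, the Euler characteristic is 8 − 11 = -3, which agrees with 1 − 4 = -3.

Hence the Betti numbers are b_0 = 1, b_1 = 4.

b_0 = 1, b_1 = 4.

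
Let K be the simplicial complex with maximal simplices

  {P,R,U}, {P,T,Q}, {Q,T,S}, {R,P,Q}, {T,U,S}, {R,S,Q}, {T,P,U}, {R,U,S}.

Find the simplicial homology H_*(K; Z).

Order the vertices as P < Q < R < S < T < U. Listing each simplex with vertices in this order, K has dimension 2 with simplices:

  0-simplices (6): P, Q, R, S, T, U
  1-simplices (12): PQ, PR, PT, PU, QR, QS, QT, RS, RU, ST, SU, TU
  2-simplices (8): PQR, PQT, PRU, PTU, QRS, QST, RSU, STU

giving chain groups C_0 ≅ Z^6, C_1 ≅ Z^12, C_2 ≅ Z^8.

The boundary map ∂_1: C_1 → C_0 sends each edge [p,q] (with p < q) to q − p.
This gives a 6×12 integer matrix of rank 5; reducing to Smith normal form yields diagonal entries (1,1,1,1,1).

Boundary ∂_2: C_2 → C_1 acts by ∂[p,q,r] = [q,r] − [p,r] + [p,q]. For instance
  ∂PTU = TU − PU + PT,
  ∂STU = TU − SU + ST.
The resulting 12×8 matrix has rank 7, and its Smith normal form has invariant factors (1,1,1,1,1,1,1).

Computing H_k = (kernel of ∂_k) / (image of ∂_{k+1}):

  H_0: rank C_0 − rank ∂_1 = 6 − 5 = 1, and the invariant factors of ∂_1 are all 1, so H_0 ≅ Z.
  H_1: rank ker ∂_1 − rank ∂_2 = (12 − 5) − 7 = 0, and the invariant factors of ∂_2 are all 1, so H_1 ≅ 0.
  H_2: rank ker ∂_2 − rank ∂_3 = (8 − 7) − 0 = 1, and there is no ∂_3, so H_2 ≅ Z.

As a check, the Euler characteristic is 6 − 12 + 8 = 2, which agrees with 1 − 0 + 1 = 2.
(K is a triangulation of the 2-sphere S^2.)

H_0 = Z,  H_1 = 0,  H_2 = Z.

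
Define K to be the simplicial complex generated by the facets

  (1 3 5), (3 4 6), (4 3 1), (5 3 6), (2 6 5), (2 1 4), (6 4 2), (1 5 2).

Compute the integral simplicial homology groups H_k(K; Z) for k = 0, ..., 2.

Order the vertices as 1 < 2 < 3 < 4 < 5 < 6. Listing each simplex with vertices in this order, K has dimension 2 with simplices:

  0-simplices (6): [1], [2], [3], [4], [5], [6]
  1-simplices (12): [1,2], [1,3], [1,4], [1,5], [2,4], [2,5], [2,6], [3,4], [3,5], [3,6], [4,6], [5,6]
  2-simplices (8): [1,2,4], [1,2,5], [1,3,4], [1,3,5], [2,4,6], [2,5,6], [3,4,6], [3,5,6]

so the chain groups are C_0 ≅ Z^6, C_1 ≅ Z^12, C_2 ≅ Z^8.

The boundary map ∂_1: C_1 → C_0 maps an edge to its endpoints' difference, ∂[p,q] = q − p. For instance
  ∂[1,2] = [2] − [1].
The resulting 6×12 matrix has rank 5, and its Smith normal form has invariant factors (1,1,1,1,1).

The boundary map ∂_2: C_2 → C_1 maps a triangle to the signed sum of its edges. For instance
  ∂[1,2,4] = [2,4] − [1,4] + [1,2],
  ∂[1,3,5] = [3,5] − [1,5] + [1,3].
This gives a 12×8 integer matrix of rank 7; reducing to Smith normal form yields diagonal entries (1,1,1,1,1,1,1).

Computing H_k = (kernel of ∂_k) / (image of ∂_{k+1}):

  H_0: rank C_0 − rank ∂_1 = 6 − 5 = 1, and the invariant factors of ∂_1 are all 1, so H_0 = Z.
  H_1: rank ker ∂_1 − rank ∂_2 = (12 − 5) − 7 = 0, and the invariant factors of ∂_2 are all 1, so H_1 = 0.
  H_2: rank ker ∂_2 − rank ∂_3 = (8 − 7) − 0 = 1, and there is no ∂_3, so H_2 = Z.

As a check, the Euler characteristic is 6 − 12 + 8 = 2, which agrees with 1 − 0 + 1 = 2.

H_0 = Z,  H_1 = 0,  H_2 = Z.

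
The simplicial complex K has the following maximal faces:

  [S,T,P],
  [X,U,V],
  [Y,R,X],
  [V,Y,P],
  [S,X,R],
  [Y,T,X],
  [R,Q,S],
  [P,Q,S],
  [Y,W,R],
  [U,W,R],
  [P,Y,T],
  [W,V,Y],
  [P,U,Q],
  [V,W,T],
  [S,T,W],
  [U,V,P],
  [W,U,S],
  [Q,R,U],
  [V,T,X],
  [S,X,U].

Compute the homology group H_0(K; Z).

H_0 ≅ Z.

Take the total order P < Q < R < S < T < U < V < W < X < Y on the vertex set. Then K (dimension 2) consists of the simplices:

  0-simplices (10): P, Q, R, S, T, U, V, W, X, Y
  1-simplices (30): PQ, PS, PT, PU, PV, PY, QR, QS, QU, RS, RU, RW, RX, RY, ST, SU, SW, SX, TV, TW, TX, TY, UV, UW, UX, VW, VX, VY, WY, XY
  2-simplices (20): PQS, PQU, PST, PTY, PUV, PVY, QRS, QRU, RSX, RUW, RWY, RXY, STW, SUW, SUX, TVW, TVX, TXY, UVX, VWY

Hence C_0 ≅ Z^10, C_1 ≅ Z^30, C_2 ≅ Z^20.

∂_1: C_1 → C_0 maps an edge to its endpoints' difference, ∂[p,q] = q − p. For instance
  ∂TX = X − T.
This gives a 10×30 integer matrix of rank 9; reducing to Smith normal form yields diagonal entries (1,1,1,1,1,1,1,1,1).

The boundary map ∂_2: C_2 → C_1 maps a triangle to the signed sum of its edges. For instance
  ∂TXY = XY − TY + TX,
  ∂QRS = RS − QS + QR.
The 30×20 boundary matrix has rank 20 and Smith normal form diag(1,1,1,1,1,1,1,1,1,1,1,1,1,1,1,1,1,1,1,2).

From H_k ≅ ker(∂_k) / im(∂_{k+1}) we obtain:

  H_0: rank C_0 − rank ∂_1 = 10 − 9 = 1, and the invariant factors of ∂_1 are all 1, so H_0 = Z.

(K is a triangulation of the Klein bottle.)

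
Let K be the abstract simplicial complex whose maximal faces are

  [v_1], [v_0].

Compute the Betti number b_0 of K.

b_0 = 2.

Fix the vertex order v_0 < v_1 and write every simplex with vertices in increasing order. Then dim K = 0 and the simplices of K are:

  0-simplices (2): [v_0], [v_1]

giving chain groups C_0 ≅ Z^2.

Now H_k = ker ∂_k / im ∂_{k+1}, so:

  H_0: rank C_0 − rank ∂_1 = 2 − 0 = 2, and there is no ∂_1, so H_0 = Z^2.

(K is a triangulation of a set of 2 points.)

Hence the Betti numbers are b_0 = 2.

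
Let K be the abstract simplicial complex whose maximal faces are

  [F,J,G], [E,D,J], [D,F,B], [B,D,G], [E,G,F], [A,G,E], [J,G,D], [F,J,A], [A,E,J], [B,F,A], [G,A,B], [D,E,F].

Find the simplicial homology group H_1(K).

H_1 ≅ Z/2Z.

We work with the vertex ordering A < B < D < E < F < G < J. The simplices of K, each written with vertices in increasing order, are:

  0-simplices (7): A, B, D, E, F, G, J
  1-simplices (18): AB, AE, AF, AG, AJ, BD, BF, BG, DE, DF, DG, DJ, EF, EG, EJ, FG, FJ, GJ
  2-simplices (12): ABF, ABG, AEG, AEJ, AFJ, BDF, BDG, DEF, DEJ, DGJ, EFG, FGJ

Hence C_0 ≅ Z^7, C_1 ≅ Z^18, C_2 ≅ Z^12.

The boundary map ∂_1: C_1 → C_0 sends each edge [p,q] (with p < q) to q − p.
As a 7×18 matrix over Z this has rank 6, with invariant factors (1,1,1,1,1,1).

The boundary map ∂_2: C_2 → C_1 maps a triangle to the signed sum of its edges. For instance
  ∂ABG = BG − AG + AB,
  ∂ABF = BF − AF + AB.
This gives a 18×12 integer matrix of rank 12; reducing to Smith normal form yields diagonal entries (1,1,1,1,1,1,1,1,1,1,1,2).

From H_k ≅ ker(∂_k) / im(∂_{k+1}) we obtain:

  H_1: rank ker ∂_1 − rank ∂_2 = (18 − 6) − 12 = 0, and ∂_2 has invariant factor 2 > 1, so H_1 = Z/2Z.

(K is a triangulation of the real projective plane RP^2.)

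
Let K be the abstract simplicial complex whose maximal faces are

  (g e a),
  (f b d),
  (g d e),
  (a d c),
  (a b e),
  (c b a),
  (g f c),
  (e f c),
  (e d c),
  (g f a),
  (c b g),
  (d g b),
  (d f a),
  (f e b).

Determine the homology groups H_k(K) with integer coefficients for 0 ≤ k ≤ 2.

We work with the vertex ordering a < b < c < d < e < f < g. The simplices of K, each written with vertices in increasing order, are:

  0-simplices (7): a, b, c, d, e, f, g
  1-simplices (21): ab, ac, ad, ae, af, ag, bc, bd, be, bf, bg, cd, ce, cf, cg, de, df, dg, ef, eg, fg
  2-simplices (14): abc, abe, acd, adf, aeg, afg, bcg, bdf, bdg, bef, cde, cef, cfg, deg

giving chain groups C_0 ≅ Z^7, C_1 ≅ Z^21, C_2 ≅ Z^14.

∂_1: C_1 → C_0 maps an edge to its endpoints' difference, ∂[p,q] = q − p. For instance
  ∂be = e − b.
As a 7×21 matrix over Z this has rank 6, with invariant factors (1,1,1,1,1,1).

∂_2: C_2 → C_1 acts by ∂[p,q,r] = [q,r] − [p,r] + [p,q]. For instance
  ∂afg = fg − ag + af,
  ∂acd = cd − ad + ac.
The 21×14 boundary matrix has rank 13 and Smith normal form diag(1,1,1,1,1,1,1,1,1,1,1,1,1).

From H_k ≅ ker(∂_k) / im(∂_{k+1}) we obtain:

  H_0: rank C_0 − rank ∂_1 = 7 − 6 = 1, and the invariant factors of ∂_1 are all 1, so H_0 ≅ Z.
  H_1: rank ker ∂_1 − rank ∂_2 = (21 − 6) − 13 = 2, and the invariant factors of ∂_2 are all 1, so H_1 ≅ Z^2.
  H_2: rank ker ∂_2 − rank ∂_3 = (14 − 13) − 0 = 1, and there is no ∂_3, so H_2 ≅ Z.

As a check, the Euler characteristic is 7 − 21 + 14 = 0, which agrees with 1 − 2 + 1 = 0.

H_0 = Z,  H_1 = Z^2,  H_2 = Z.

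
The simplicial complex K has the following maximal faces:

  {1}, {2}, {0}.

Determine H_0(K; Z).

We work with the vertex ordering 0 < 1 < 2. The simplices of K, each written with vertices in increasing order, are:

  0-simplices (3): [0], [1], [2]

so the chain groups are C_0 ≅ Z^3.

Now H_k = ker ∂_k / im ∂_{k+1}, so:

  H_0: rank C_0 − rank ∂_1 = 3 − 0 = 3, and there is no ∂_1, so H_0 ≅ Z^3.

(K is a triangulation of a set of 3 points.)

H_0 ≅ Z^3.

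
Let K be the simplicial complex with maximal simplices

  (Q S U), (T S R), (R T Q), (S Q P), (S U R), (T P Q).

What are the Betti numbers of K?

b_0 = 1, b_1 = 1, b_2 = 0.

Take the total order P < Q < R < S < T < U on the vertex set. Then K (dimension 2) consists of the simplices:

  0-simplices (6): P, Q, R, S, T, U
  1-simplices (12): PQ, PS, PT, QR, QS, QT, QU, RS, RT, RU, ST, SU
  2-simplices (6): PQS, PQT, QRT, QSU, RST, RSU

giving chain groups C_0 ≅ Z^6, C_1 ≅ Z^12, C_2 ≅ Z^6.

The boundary map ∂_1: C_1 → C_0 maps an edge to its endpoints' difference, ∂[p,q] = q − p. For instance
  ∂QS = S − Q.
As a 6×12 matrix over Z this has rank 5, with invariant factors (1,1,1,1,1).

The boundary map ∂_2: C_2 → C_1 acts by ∂[p,q,r] = [q,r] − [p,r] + [p,q]. For instance
  ∂RST = ST − RT + RS,
  ∂QSU = SU − QU + QS.
The resulting 12×6 matrix has rank 6, and its Smith normal form has invariant factors (1,1,1,1,1,1).

From H_k ≅ ker(∂_k) / im(∂_{k+1}) we obtain:

  H_0: rank C_0 − rank ∂_1 = 6 − 5 = 1, and the invariant factors of ∂_1 are all 1, so H_0 = Z.
  H_1: rank ker ∂_1 − rank ∂_2 = (12 − 5) − 6 = 1, and the invariant factors of ∂_2 are all 1, so H_1 = Z.
  H_2: rank ker ∂_2 − rank ∂_3 = (6 − 6) − 0 = 0, and there is no ∂_3, so H_2 = 0.

As a check, the Euler characteristic is 6 − 12 + 6 = 0, which agrees with 1 − 1 + 0 = 0.

Hence the Betti numbers are b_0 = 1, b_1 = 1, b_2 = 0.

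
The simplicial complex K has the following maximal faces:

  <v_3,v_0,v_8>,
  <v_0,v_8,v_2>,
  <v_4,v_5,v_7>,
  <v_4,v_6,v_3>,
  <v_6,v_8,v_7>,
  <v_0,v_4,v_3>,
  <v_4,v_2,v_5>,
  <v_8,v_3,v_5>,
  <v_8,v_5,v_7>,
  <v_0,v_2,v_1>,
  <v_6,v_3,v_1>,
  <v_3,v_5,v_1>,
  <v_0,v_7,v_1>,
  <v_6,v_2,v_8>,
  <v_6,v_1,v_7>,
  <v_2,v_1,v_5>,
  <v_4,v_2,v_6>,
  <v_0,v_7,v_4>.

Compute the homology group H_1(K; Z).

H_1 = Z^2.

We work with the vertex ordering v_0 < v_1 < v_2 < v_3 < v_4 < v_5 < v_6 < v_7 < v_8. The simplices of K, each written with vertices in increasing order, are:

  0-simplices (9): [v_0], [v_1], [v_2], [v_3], [v_4], [v_5], [v_6], [v_7], [v_8]
  1-simplices (27): (27 of them)
  2-simplices (18): (18 of them)

giving chain groups C_0 ≅ Z^9, C_1 ≅ Z^27, C_2 ≅ Z^18.

Boundary ∂_1: C_1 → C_0 sends each edge [p,q] (with p < q) to q − p. For instance
  ∂[v_0,v_2] = [v_2] − [v_0].
The 9×27 boundary matrix has rank 8 and Smith normal form diag(1,1,1,1,1,1,1,1).

The boundary map ∂_2: C_2 → C_1 maps a triangle to the signed sum of its edges. For instance
  ∂[v_0,v_4,v_7] = [v_4,v_7] − [v_0,v_7] + [v_0,v_4],
  ∂[v_3,v_4,v_6] = [v_4,v_6] − [v_3,v_6] + [v_3,v_4].
The 27×18 boundary matrix has rank 17 and Smith normal form diag(1,1,1,1,1,1,1,1,1,1,1,1,1,1,1,1,1).

From H_k ≅ ker(∂_k) / im(∂_{k+1}) we obtain:

  H_1: rank ker ∂_1 − rank ∂_2 = (27 − 8) − 17 = 2, and the invariant factors of ∂_2 are all 1, so H_1 ≅ Z^2.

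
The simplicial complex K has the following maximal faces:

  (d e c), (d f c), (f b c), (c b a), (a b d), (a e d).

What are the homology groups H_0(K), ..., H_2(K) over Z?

H_0 ≅ Z,  H_1 ≅ Z,  H_2 = 0.

Fix the vertex order a < b < c < d < e < f and write every simplex with vertices in increasing order. Then dim K = 2 and the simplices of K are:

  0-simplices (6): a, b, c, d, e, f
  1-simplices (12): ab, ac, ad, ae, bc, bd, bf, cd, ce, cf, de, df
  2-simplices (6): abc, abd, ade, bcf, cde, cdf

giving chain groups C_0 ≅ Z^6, C_1 ≅ Z^12, C_2 ≅ Z^6.

Boundary ∂_1: C_1 → C_0 is given by ∂[p,q] = [q] − [p].
The 6×12 boundary matrix has rank 5 and Smith normal form diag(1,1,1,1,1).

The boundary map ∂_2: C_2 → C_1 maps a triangle to the signed sum of its edges. For instance
  ∂ade = de − ae + ad,
  ∂bcf = cf − bf + bc.
As a 12×6 matrix over Z this has rank 6, with invariant factors (1,1,1,1,1,1).

Reading off H_k = ker ∂_k / im ∂_{k+1}:

  H_0: rank C_0 − rank ∂_1 = 6 − 5 = 1, and the invariant factors of ∂_1 are all 1, so H_0 = Z.
  H_1: rank ker ∂_1 − rank ∂_2 = (12 − 5) − 6 = 1, and the invariant factors of ∂_2 are all 1, so H_1 = Z.
  H_2: rank ker ∂_2 − rank ∂_3 = (6 − 6) − 0 = 0, and there is no ∂_3, so H_2 = 0.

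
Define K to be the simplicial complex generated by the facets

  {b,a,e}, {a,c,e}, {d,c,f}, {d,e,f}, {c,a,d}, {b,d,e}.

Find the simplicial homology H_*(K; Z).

H_0 ≅ Z,  H_1 ≅ Z,  H_2 = 0.

We work with the vertex ordering a < b < c < d < e < f. The simplices of K, each written with vertices in increasing order, are:

  0-simplices (6): a, b, c, d, e, f
  1-simplices (12): ab, ac, ad, ae, bd, be, cd, ce, cf, de, df, ef
  2-simplices (6): abe, acd, ace, bde, cdf, def

giving chain groups C_0 ≅ Z^6, C_1 ≅ Z^12, C_2 ≅ Z^6.

The boundary map ∂_1: C_1 → C_0 maps an edge to its endpoints' difference, ∂[p,q] = q − p.
The 6×12 boundary matrix has rank 5 and Smith normal form diag(1,1,1,1,1).

∂_2: C_2 → C_1 acts by ∂[p,q,r] = [q,r] − [p,r] + [p,q]. For instance
  ∂def = ef − df + de,
  ∂ace = ce − ae + ac.
The resulting 12×6 matrix has rank 6, and its Smith normal form has invariant factors (1,1,1,1,1,1).

Now H_k = ker ∂_k / im ∂_{k+1}, so:

  H_0: rank C_0 − rank ∂_1 = 6 − 5 = 1, and the invariant factors of ∂_1 are all 1, so H_0 = Z.
  H_1: rank ker ∂_1 − rank ∂_2 = (12 − 5) − 6 = 1, and the invariant factors of ∂_2 are all 1, so H_1 = Z.
  H_2: rank ker ∂_2 − rank ∂_3 = (6 − 6) − 0 = 0, and there is no ∂_3, so H_2 = 0.

As a check, the Euler characteristic is 6 − 12 + 6 = 0, which agrees with 1 − 1 + 0 = 0.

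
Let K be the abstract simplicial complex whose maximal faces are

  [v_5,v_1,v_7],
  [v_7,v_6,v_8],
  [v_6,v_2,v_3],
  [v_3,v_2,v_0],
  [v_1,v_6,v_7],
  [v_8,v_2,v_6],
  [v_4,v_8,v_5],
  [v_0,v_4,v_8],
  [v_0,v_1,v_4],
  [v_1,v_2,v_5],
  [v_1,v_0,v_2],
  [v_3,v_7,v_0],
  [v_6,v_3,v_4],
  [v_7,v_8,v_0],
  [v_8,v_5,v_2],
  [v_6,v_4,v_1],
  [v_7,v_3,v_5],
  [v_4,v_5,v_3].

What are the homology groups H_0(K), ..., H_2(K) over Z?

H_0 ≅ Z,  H_1 ≅ Z^2,  H_2 ≅ Z.

Fix the vertex order v_0 < v_1 < v_2 < v_3 < v_4 < v_5 < v_6 < v_7 < v_8 and write every simplex with vertices in increasing order. Then dim K = 2 and the simplices of K are:

  0-simplices (9): [v_0], [v_1], [v_2], [v_3], [v_4], [v_5], [v_6], [v_7], [v_8]
  1-simplices (27): (27 of them)
  2-simplices (18): (18 of them)

giving chain groups C_0 ≅ Z^9, C_1 ≅ Z^27, C_2 ≅ Z^18.

Boundary ∂_1: C_1 → C_0 is given by ∂[p,q] = [q] − [p].
As a 9×27 matrix over Z this has rank 8, with invariant factors (1,1,1,1,1,1,1,1).

∂_2: C_2 → C_1 maps a triangle to the signed sum of its edges. For instance
  ∂[v_0,v_2,v_3] = [v_2,v_3] − [v_0,v_3] + [v_0,v_2],
  ∂[v_1,v_2,v_5] = [v_2,v_5] − [v_1,v_5] + [v_1,v_2].
The 27×18 boundary matrix has rank 17 and Smith normal form diag(1,1,1,1,1,1,1,1,1,1,1,1,1,1,1,1,1).

From H_k ≅ ker(∂_k) / im(∂_{k+1}) we obtain:

  H_0: rank C_0 − rank ∂_1 = 9 − 8 = 1, and the invariant factors of ∂_1 are all 1, so H_0 = Z.
  H_1: rank ker ∂_1 − rank ∂_2 = (27 − 8) − 17 = 2, and the invariant factors of ∂_2 are all 1, so H_1 = Z^2.
  H_2: rank ker ∂_2 − rank ∂_3 = (18 − 17) − 0 = 1, and there is no ∂_3, so H_2 = Z.

As a check, the Euler characteristic is 9 − 27 + 18 = 0, which agrees with 1 − 2 + 1 = 0.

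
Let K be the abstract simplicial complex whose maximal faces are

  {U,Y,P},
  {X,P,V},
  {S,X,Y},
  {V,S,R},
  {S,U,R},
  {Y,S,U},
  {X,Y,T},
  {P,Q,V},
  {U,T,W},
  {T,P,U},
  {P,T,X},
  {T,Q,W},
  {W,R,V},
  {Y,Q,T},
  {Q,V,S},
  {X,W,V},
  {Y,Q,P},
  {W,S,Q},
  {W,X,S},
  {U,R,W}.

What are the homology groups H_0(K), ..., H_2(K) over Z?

H_0 ≅ Z,  H_1 ≅ Z × Z/2,  H_2 = 0.

Order the vertices as P < Q < R < S < T < U < V < W < X < Y. Listing each simplex with vertices in this order, K has dimension 2 with simplices:

  0-simplices (10): P, Q, R, S, T, U, V, W, X, Y
  1-simplices (30): PQ, PT, PU, PV, PX, PY, QS, QT, QV, QW, QY, RS, RU, RV, RW, SU, SV, SW, SX, SY, TU, TW, TX, TY, UW, UY, VW, VX, WX, XY
  2-simplices (20): PQV, PQY, PTU, PTX, PUY, PVX, QSV, QSW, QTW, QTY, RSU, RSV, RUW, RVW, SUY, SWX, SXY, TUW, TXY, VWX

Hence C_0 ≅ Z^10, C_1 ≅ Z^30, C_2 ≅ Z^20.

The boundary map ∂_1: C_1 → C_0 maps an edge to its endpoints' difference, ∂[p,q] = q − p.
As a 10×30 matrix over Z this has rank 9, with invariant factors (1,1,1,1,1,1,1,1,1).

The boundary map ∂_2: C_2 → C_1 maps a triangle to the signed sum of its edges. For instance
  ∂QTY = TY − QY + QT,
  ∂VWX = WX − VX + VW.
As a 30×20 matrix over Z this has rank 20, with invariant factors (1,1,1,1,1,1,1,1,1,1,1,1,1,1,1,1,1,1,1,2).

Computing H_k = (kernel of ∂_k) / (image of ∂_{k+1}):

  H_0: rank C_0 − rank ∂_1 = 10 − 9 = 1, and the invariant factors of ∂_1 are all 1, so H_0 = Z.
  H_1: rank ker ∂_1 − rank ∂_2 = (30 − 9) − 20 = 1, and ∂_2 has invariant factor 2 > 1, so H_1 = Z × Z/2.
  H_2: rank ker ∂_2 − rank ∂_3 = (20 − 20) − 0 = 0, and there is no ∂_3, so H_2 = 0.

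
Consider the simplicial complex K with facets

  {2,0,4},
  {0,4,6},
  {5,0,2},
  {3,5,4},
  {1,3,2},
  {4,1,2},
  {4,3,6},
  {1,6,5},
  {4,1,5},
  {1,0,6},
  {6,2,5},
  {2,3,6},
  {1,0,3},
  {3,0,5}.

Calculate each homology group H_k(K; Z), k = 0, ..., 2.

H_0 ≅ Z,  H_1 ≅ Z^2,  H_2 ≅ Z.

Order the vertices as 0 < 1 < 2 < 3 < 4 < 5 < 6. Listing each simplex with vertices in this order, K has dimension 2 with simplices:

  0-simplices (7): [0], [1], [2], [3], [4], [5], [6]
  1-simplices (21): [0,1], [0,2], [0,3], [0,4], [0,5], [0,6], [1,2], [1,3], [1,4], [1,5], [1,6], [2,3], [2,4], [2,5], [2,6], [3,4], [3,5], [3,6], [4,5], [4,6], [5,6]
  2-simplices (14): [0,1,3], [0,1,6], [0,2,4], [0,2,5], [0,3,5], [0,4,6], [1,2,3], [1,2,4], [1,4,5], [1,5,6], [2,3,6], [2,5,6], [3,4,5], [3,4,6]

so the chain groups are C_0 ≅ Z^7, C_1 ≅ Z^21, C_2 ≅ Z^14.

Boundary ∂_1: C_1 → C_0 maps an edge to its endpoints' difference, ∂[p,q] = q − p. For instance
  ∂[1,4] = [4] − [1].
This gives a 7×21 integer matrix of rank 6; reducing to Smith normal form yields diagonal entries (1,1,1,1,1,1).

The boundary map ∂_2: C_2 → C_1 sends each 2-simplex [p,q,r] to [q,r] − [p,r] + [p,q]. For instance
  ∂[0,1,6] = [1,6] − [0,6] + [0,1],
  ∂[0,3,5] = [3,5] − [0,5] + [0,3].
The resulting 21×14 matrix has rank 13, and its Smith normal form has invariant factors (1,1,1,1,1,1,1,1,1,1,1,1,1).

Computing H_k = (kernel of ∂_k) / (image of ∂_{k+1}):

  H_0: rank C_0 − rank ∂_1 = 7 − 6 = 1, and the invariant factors of ∂_1 are all 1, so H_0 = Z.
  H_1: rank ker ∂_1 − rank ∂_2 = (21 − 6) − 13 = 2, and the invariant factors of ∂_2 are all 1, so H_1 = Z^2.
  H_2: rank ker ∂_2 − rank ∂_3 = (14 − 13) − 0 = 1, and there is no ∂_3, so H_2 = Z.

(K is a triangulation of the torus T^2.)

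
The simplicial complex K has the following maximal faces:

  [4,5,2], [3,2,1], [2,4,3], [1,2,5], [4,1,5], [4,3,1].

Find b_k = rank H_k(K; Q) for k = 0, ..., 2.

Order the vertices as 1 < 2 < 3 < 4 < 5. Listing each simplex with vertices in this order, K has dimension 2 with simplices:

  0-simplices (5): [1], [2], [3], [4], [5]
  1-simplices (9): [1,2], [1,3], [1,4], [1,5], [2,3], [2,4], [2,5], [3,4], [4,5]
  2-simplices (6): [1,2,3], [1,2,5], [1,3,4], [1,4,5], [2,3,4], [2,4,5]

so the chain groups are C_0 ≅ Z^5, C_1 ≅ Z^9, C_2 ≅ Z^6.

The boundary map ∂_1: C_1 → C_0 maps an edge to its endpoints' difference, ∂[p,q] = q − p. For instance
  ∂[2,3] = [3] − [2].
The resulting 5×9 matrix has rank 4, and its Smith normal form has invariant factors (1,1,1,1).

∂_2: C_2 → C_1 sends each 2-simplex [p,q,r] to [q,r] − [p,r] + [p,q]. For instance
  ∂[2,4,5] = [4,5] − [2,5] + [2,4],
  ∂[1,3,4] = [3,4] − [1,4] + [1,3].
This gives a 9×6 integer matrix of rank 5; reducing to Smith normal form yields diagonal entries (1,1,1,1,1).

Now H_k = ker ∂_k / im ∂_{k+1}, so:

  H_0: rank C_0 − rank ∂_1 = 5 − 4 = 1, and the invariant factors of ∂_1 are all 1, so H_0 ≅ Z.
  H_1: rank ker ∂_1 − rank ∂_2 = (9 − 4) − 5 = 0, and the invariant factors of ∂_2 are all 1, so H_1 ≅ 0.
  H_2: rank ker ∂_2 − rank ∂_3 = (6 − 5) − 0 = 1, and there is no ∂_3, so H_2 ≅ Z.

As a check, the Euler characteristic is 5 − 9 + 6 = 2, which agrees with 1 − 0 + 1 = 2.
(K is a triangulation of the 2-sphere S^2.)

Hence the Betti numbers are b_0 = 1, b_1 = 0, b_2 = 1.

b_0 = 1, b_1 = 0, b_2 = 1.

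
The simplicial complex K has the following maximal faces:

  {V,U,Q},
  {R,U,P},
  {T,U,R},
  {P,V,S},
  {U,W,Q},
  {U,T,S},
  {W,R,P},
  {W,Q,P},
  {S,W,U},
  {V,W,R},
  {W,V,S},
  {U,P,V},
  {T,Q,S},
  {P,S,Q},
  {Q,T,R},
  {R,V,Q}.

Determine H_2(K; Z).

We work with the vertex ordering P < Q < R < S < T < U < V < W. The simplices of K, each written with vertices in increasing order, are:

  0-simplices (8): P, Q, R, S, T, U, V, W
  1-simplices (24): PQ, PR, PS, PU, PV, PW, QR, QS, QT, QU, QV, QW, RT, RU, RV, RW, ST, SU, SV, SW, TU, UV, UW, VW
  2-simplices (16): PQS, PQW, PRU, PRW, PSV, PUV, QRT, QRV, QST, QUV, QUW, RTU, RVW, STU, SUW, SVW

so the chain groups are C_0 ≅ Z^8, C_1 ≅ Z^24, C_2 ≅ Z^16.

Boundary ∂_1: C_1 → C_0 sends each edge [p,q] (with p < q) to q − p. For instance
  ∂SV = V − S.
As a 8×24 matrix over Z this has rank 7, with invariant factors (1,1,1,1,1,1,1).

Boundary ∂_2: C_2 → C_1 maps a triangle to the signed sum of its edges. For instance
  ∂QST = ST − QT + QS,
  ∂QRT = RT − QT + QR.
The resulting 24×16 matrix has rank 15, and its Smith normal form has invariant factors (1,1,1,1,1,1,1,1,1,1,1,1,1,1,1).

Computing H_k = (kernel of ∂_k) / (image of ∂_{k+1}):

  H_2: rank ker ∂_2 − rank ∂_3 = (16 − 15) − 0 = 1, and there is no ∂_3, so H_2 ≅ Z.

(K is a triangulation of the torus T^2.)

H_2 = Z.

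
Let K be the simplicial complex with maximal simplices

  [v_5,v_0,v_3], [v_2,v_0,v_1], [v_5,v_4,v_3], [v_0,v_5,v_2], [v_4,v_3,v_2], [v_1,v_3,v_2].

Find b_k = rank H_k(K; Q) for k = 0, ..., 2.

Order the vertices as v_0 < v_1 < v_2 < v_3 < v_4 < v_5. Listing each simplex with vertices in this order, K has dimension 2 with simplices:

  0-simplices (6): [v_0], [v_1], [v_2], [v_3], [v_4], [v_5]
  1-simplices (12): [v_0,v_1], [v_0,v_2], [v_0,v_3], [v_0,v_5], [v_1,v_2], [v_1,v_3], [v_2,v_3], [v_2,v_4], [v_2,v_5], [v_3,v_4], [v_3,v_5], [v_4,v_5]
  2-simplices (6): [v_0,v_1,v_2], [v_0,v_2,v_5], [v_0,v_3,v_5], [v_1,v_2,v_3], [v_2,v_3,v_4], [v_3,v_4,v_5]

so the chain groups are C_0 ≅ Z^6, C_1 ≅ Z^12, C_2 ≅ Z^6.

The boundary map ∂_1: C_1 → C_0 is given by ∂[p,q] = [q] − [p].
This gives a 6×12 integer matrix of rank 5; reducing to Smith normal form yields diagonal entries (1,1,1,1,1).

∂_2: C_2 → C_1 sends each 2-simplex [p,q,r] to [q,r] − [p,r] + [p,q]. For instance
  ∂[v_3,v_4,v_5] = [v_4,v_5] − [v_3,v_5] + [v_3,v_4],
  ∂[v_0,v_1,v_2] = [v_1,v_2] − [v_0,v_2] + [v_0,v_1].
The resulting 12×6 matrix has rank 6, and its Smith normal form has invariant factors (1,1,1,1,1,1).

From H_k ≅ ker(∂_k) / im(∂_{k+1}) we obtain:

  H_0: rank C_0 − rank ∂_1 = 6 − 5 = 1, and the invariant factors of ∂_1 are all 1, so H_0 = Z.
  H_1: rank ker ∂_1 − rank ∂_2 = (12 − 5) − 6 = 1, and the invariant factors of ∂_2 are all 1, so H_1 = Z.
  H_2: rank ker ∂_2 − rank ∂_3 = (6 − 6) − 0 = 0, and there is no ∂_3, so H_2 = 0.

As a check, the Euler characteristic is 6 − 12 + 6 = 0, which agrees with 1 − 1 + 0 = 0.

Hence the Betti numbers are b_0 = 1, b_1 = 1, b_2 = 0.

b_0 = 1, b_1 = 1, b_2 = 0.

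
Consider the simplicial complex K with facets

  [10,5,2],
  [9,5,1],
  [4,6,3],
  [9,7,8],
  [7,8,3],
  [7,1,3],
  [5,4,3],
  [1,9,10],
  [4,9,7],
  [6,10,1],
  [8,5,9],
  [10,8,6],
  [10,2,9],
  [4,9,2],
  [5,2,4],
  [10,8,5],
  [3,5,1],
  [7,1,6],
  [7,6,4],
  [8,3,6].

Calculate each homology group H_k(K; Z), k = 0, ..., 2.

H_0 = Z,  H_1 = Z ⊕ Z_2,  H_2 = 0.

Fix the vertex order 1 < 2 < 3 < 4 < 5 < 6 < 7 < 8 < 9 < 10 and write every simplex with vertices in increasing order. Then dim K = 2 and the simplices of K are:

  0-simplices (10): [1], [2], [3], [4], [5], [6], [7], [8], [9], [10]
  1-simplices (30): (30 of them)
  2-simplices (20): (20 of them)

giving chain groups C_0 ≅ Z^10, C_1 ≅ Z^30, C_2 ≅ Z^20.

The boundary map ∂_1: C_1 → C_0 maps an edge to its endpoints' difference, ∂[p,q] = q − p. For instance
  ∂[1,5] = [5] − [1].
The resulting 10×30 matrix has rank 9, and its Smith normal form has invariant factors (1,1,1,1,1,1,1,1,1).

Boundary ∂_2: C_2 → C_1 acts by ∂[p,q,r] = [q,r] − [p,r] + [p,q]. For instance
  ∂[7,8,9] = [8,9] − [7,9] + [7,8],
  ∂[5,8,10] = [8,10] − [5,10] + [5,8].
This gives a 30×20 integer matrix of rank 20; reducing to Smith normal form yields diagonal entries (1,1,1,1,1,1,1,1,1,1,1,1,1,1,1,1,1,1,1,2).

Computing H_k = (kernel of ∂_k) / (image of ∂_{k+1}):

  H_0: rank C_0 − rank ∂_1 = 10 − 9 = 1, and the invariant factors of ∂_1 are all 1, so H_0 ≅ Z.
  H_1: rank ker ∂_1 − rank ∂_2 = (30 − 9) − 20 = 1, and ∂_2 has invariant factor 2 > 1, so H_1 ≅ Z ⊕ Z_2.
  H_2: rank ker ∂_2 − rank ∂_3 = (20 − 20) − 0 = 0, and there is no ∂_3, so H_2 ≅ 0.

As a check, the Euler characteristic is 10 − 30 + 20 = 0, which agrees with 1 − 1 + 0 = 0.
(K is a triangulation of the Klein bottle.)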